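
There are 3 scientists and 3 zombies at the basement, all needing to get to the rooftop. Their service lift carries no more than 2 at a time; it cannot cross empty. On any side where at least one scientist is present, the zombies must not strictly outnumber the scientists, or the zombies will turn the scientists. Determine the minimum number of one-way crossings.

Counting alone: each trip to the rooftop takes at most 2 across and each return brings at least 1 back, so after t trips out (and t−1 returns) at most 2t − (t−1) of the 6 are across; that first reaches 6 at t = 5, so at least 9 crossings are needed.
The safety rule pushes this higher. Following every safe sequence of crossings, the most of the 6 that can be at the rooftop as the service lift arrives there on crossing 9 is 5 — never all 6.
So no plan with fewer than 11 crossings exists, and this one achieves 11:
1. 2 zombies → the rooftop.  (the basement: 3S 1Z; the rooftop: 0S 2Z)
2. 1 zombie ← the basement.  (the basement: 3S 2Z; the rooftop: 0S 1Z)
3. 2 zombies → the rooftop.  (the basement: 3S 0Z; the rooftop: 0S 3Z)
4. 1 zombie ← the basement.  (the basement: 3S 1Z; the rooftop: 0S 2Z)
5. 2 scientists → the rooftop.  (the basement: 1S 1Z; the rooftop: 2S 2Z)
6. 1 scientist and 1 zombie ← the basement.  (the basement: 2S 2Z; the rooftop: 1S 1Z)
7. 2 scientists → the rooftop.  (the basement: 0S 2Z; the rooftop: 3S 1Z)
8. 1 zombie ← the basement.  (the basement: 0S 3Z; the rooftop: 3S 0Z)
9. 2 zombies → the rooftop.  (the basement: 0S 1Z; the rooftop: 3S 2Z)
10. 1 zombie ← the basement.  (the basement: 0S 2Z; the rooftop: 3S 1Z)
11. 2 zombies → the rooftop.  (the basement: 0S 0Z; the rooftop: 3S 3Z)

11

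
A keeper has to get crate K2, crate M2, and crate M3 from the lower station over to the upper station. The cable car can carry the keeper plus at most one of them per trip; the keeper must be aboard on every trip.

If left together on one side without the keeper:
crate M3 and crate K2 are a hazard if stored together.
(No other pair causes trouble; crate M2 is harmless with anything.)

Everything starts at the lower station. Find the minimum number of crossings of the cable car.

Counting alone: the keeper can take at most 1 across per trip to the upper station, so moving all 3 needs at least 3 loaded trips out, with a return between consecutive ones — at least 5 crossings.
The plan below uses exactly 5 crossings, so it is optimal:
1. Keeper goes to the upper station with crate K2.
2. Keeper goes back to the lower station alone.
3. Keeper goes to the upper station with crate M2.
4. Keeper goes back to the lower station alone.
5. Keeper goes to the upper station with crate M3.

5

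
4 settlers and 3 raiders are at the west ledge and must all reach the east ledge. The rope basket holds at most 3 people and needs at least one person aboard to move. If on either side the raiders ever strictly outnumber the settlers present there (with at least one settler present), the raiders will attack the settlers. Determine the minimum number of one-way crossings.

Counting alone: each trip to the east ledge takes at most 3 across and each return brings at least 1 back, so after t trips out (and t−1 returns) at most 3t − (t−1) of the 7 are across; that first reaches 7 at t = 3, so at least 5 crossings are needed.
The plan below uses exactly 5 crossings, so it is optimal:
1. 3 raiders → the east ledge.  (the west ledge: 4S 0R; the east ledge: 0S 3R)
2. 1 raider ← the west ledge.  (the west ledge: 4S 1R; the east ledge: 0S 2R)
3. 3 settlers → the east ledge.  (the west ledge: 1S 1R; the east ledge: 3S 2R)
4. 1 settler ← the west ledge.  (the west ledge: 2S 1R; the east ledge: 2S 2R)
5. 2 settlers and 1 raider → the east ledge.  (the west ledge: 0S 0R; the east ledge: 4S 3R)

5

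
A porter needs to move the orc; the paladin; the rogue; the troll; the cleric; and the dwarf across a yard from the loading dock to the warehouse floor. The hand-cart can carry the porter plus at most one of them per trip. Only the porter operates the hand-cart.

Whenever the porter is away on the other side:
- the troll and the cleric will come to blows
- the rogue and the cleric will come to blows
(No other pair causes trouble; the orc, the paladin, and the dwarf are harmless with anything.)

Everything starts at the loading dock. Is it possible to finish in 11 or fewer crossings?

Counting alone: the porter can take at most 1 across per trip to the warehouse floor, so moving all 6 needs at least 6 loaded trips out, with a return between consecutive ones — at least 11 crossings.
The safety rule pushes this higher. Following every safe sequence of crossings, the most of the 6 that can be at the warehouse floor as the hand-cart arrives there on crossing 11 is 5 — never all 6.
So the move cannot be finished within 11 crossings. (The shortest complete plan takes 13:)
1. Porter goes to the warehouse floor with the cleric.
2. Porter goes back to the loading dock alone.
3. Porter goes to the warehouse floor with the orc.
4. Porter goes back to the loading dock alone.
5. Porter goes to the warehouse floor with the paladin.
6. Porter goes back to the loading dock alone.
7. Porter goes to the warehouse floor with the rogue.
8. Porter goes back to the loading dock with the cleric.
9. Porter goes to the warehouse floor with the troll.
10. Porter goes back to the loading dock alone.
11. Porter goes to the warehouse floor with the dwarf.
12. Porter goes back to the loading dock alone.
13. Porter goes to the warehouse floor with the cleric.

No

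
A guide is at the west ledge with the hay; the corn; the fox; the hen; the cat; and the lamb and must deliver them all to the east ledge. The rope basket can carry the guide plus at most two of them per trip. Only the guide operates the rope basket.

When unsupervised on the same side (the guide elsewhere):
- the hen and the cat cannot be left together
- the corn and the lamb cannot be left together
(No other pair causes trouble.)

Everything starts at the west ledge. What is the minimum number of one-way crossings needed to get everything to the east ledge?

5

Counting alone: the guide can take at most 2 across per trip to the east ledge, so moving all 6 needs at least 3 loaded trips out, with a return between consecutive ones — at least 5 crossings.
The plan below uses exactly 5 crossings, so it is optimal:
1. Guide goes to the east ledge with the corn and the hen.  [the west ledge: the cat, the fox, the hay, the lamb | the east ledge: the corn, the hen]
2. Guide goes back to the west ledge alone.  [the west ledge: the cat, the fox, the hay, the lamb | the east ledge: the corn, the hen]
3. Guide goes to the east ledge with the fox and the hay.  [the west ledge: the cat, the lamb | the east ledge: the corn, the fox, the hay, the hen]
4. Guide goes back to the west ledge alone.  [the west ledge: the cat, the lamb | the east ledge: the corn, the fox, the hay, the hen]
5. Guide goes to the east ledge with the cat and the lamb.  [the west ledge: — | the east ledge: the cat, the corn, the fox, the hay, the hen, the lamb]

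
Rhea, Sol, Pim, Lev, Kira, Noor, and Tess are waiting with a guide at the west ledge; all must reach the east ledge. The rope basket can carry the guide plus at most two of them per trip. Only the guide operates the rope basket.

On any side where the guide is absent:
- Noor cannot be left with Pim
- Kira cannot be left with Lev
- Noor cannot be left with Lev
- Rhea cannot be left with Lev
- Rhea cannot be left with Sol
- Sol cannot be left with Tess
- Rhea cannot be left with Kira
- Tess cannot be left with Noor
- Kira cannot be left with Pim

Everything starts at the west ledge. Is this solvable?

No

Whatever the first load, the items left behind include a forbidden pair without the guide. No opening move is safe, so no plan exists.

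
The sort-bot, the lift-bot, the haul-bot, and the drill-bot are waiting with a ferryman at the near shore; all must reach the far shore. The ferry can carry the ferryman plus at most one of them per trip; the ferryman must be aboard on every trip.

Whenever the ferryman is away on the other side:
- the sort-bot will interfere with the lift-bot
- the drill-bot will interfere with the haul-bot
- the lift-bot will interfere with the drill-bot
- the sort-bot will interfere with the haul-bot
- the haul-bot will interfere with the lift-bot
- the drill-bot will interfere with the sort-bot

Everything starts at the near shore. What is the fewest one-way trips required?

impossible

Whatever the first load, the items left behind include a forbidden pair without the ferryman. No opening move is safe, so no plan exists.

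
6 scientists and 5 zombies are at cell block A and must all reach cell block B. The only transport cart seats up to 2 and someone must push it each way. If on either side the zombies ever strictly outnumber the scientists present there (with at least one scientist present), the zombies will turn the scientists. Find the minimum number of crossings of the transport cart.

Counting alone: each trip to cell block B takes at most 2 across and each return brings at least 1 back, so after t trips out (and t−1 returns) at most 2t − (t−1) of the 11 are across; that first reaches 11 at t = 10, so at least 19 crossings are needed.
The plan below uses exactly 19 crossings, so it is optimal:
1. 2 zombies → cell block B.  (cell block A: 6S 3Z; cell block B: 0S 2Z)
2. 1 zombie ← cell block A.  (cell block A: 6S 4Z; cell block B: 0S 1Z)
3. 2 zombies → cell block B.  (cell block A: 6S 2Z; cell block B: 0S 3Z)
4. 1 zombie ← cell block A.  (cell block A: 6S 3Z; cell block B: 0S 2Z)
5. 2 scientists → cell block B.  (cell block A: 4S 3Z; cell block B: 2S 2Z)
6. 1 zombie ← cell block A.  (cell block A: 4S 4Z; cell block B: 2S 1Z)
7. 1 scientist and 1 zombie → cell block B.  (cell block A: 3S 3Z; cell block B: 3S 2Z)
8. 1 scientist ← cell block A.  (cell block A: 4S 3Z; cell block B: 2S 2Z)
9. 1 scientist and 1 zombie → cell block B.  (cell block A: 3S 2Z; cell block B: 3S 3Z)
10. 1 zombie ← cell block A.  (cell block A: 3S 3Z; cell block B: 3S 2Z)
11. 1 scientist and 1 zombie → cell block B.  (cell block A: 2S 2Z; cell block B: 4S 3Z)
12. 1 scientist ← cell block A.  (cell block A: 3S 2Z; cell block B: 3S 3Z)
13. 1 scientist and 1 zombie → cell block B.  (cell block A: 2S 1Z; cell block B: 4S 4Z)
14. 1 zombie ← cell block A.  (cell block A: 2S 2Z; cell block B: 4S 3Z)
15. 1 scientist and 1 zombie → cell block B.  (cell block A: 1S 1Z; cell block B: 5S 4Z)
16. 1 scientist ← cell block A.  (cell block A: 2S 1Z; cell block B: 4S 4Z)
17. 1 scientist and 1 zombie → cell block B.  (cell block A: 1S 0Z; cell block B: 5S 5Z)
18. 1 zombie ← cell block A.  (cell block A: 1S 1Z; cell block B: 5S 4Z)
19. 1 scientist and 1 zombie → cell block B.  (cell block A: 0S 0Z; cell block B: 6S 5Z)

19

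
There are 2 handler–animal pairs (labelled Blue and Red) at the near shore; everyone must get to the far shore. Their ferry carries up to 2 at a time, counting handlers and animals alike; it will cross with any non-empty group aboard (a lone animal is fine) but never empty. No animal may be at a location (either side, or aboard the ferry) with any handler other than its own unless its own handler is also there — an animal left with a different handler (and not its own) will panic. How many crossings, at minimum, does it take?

5

Counting alone: each trip to the far shore takes at most 2 across and each return brings at least 1 back, so after t trips out (and t−1 returns) at most 2t − (t−1) of the 4 are across; that first reaches 4 at t = 3, so at least 5 crossings are needed.
The plan below uses exactly 5 crossings, so it is optimal:
1. animal Blue and handler Blue cross → the far shore.
2. handler Blue crosses ← the near shore.
3. handler Blue and handler Red cross → the far shore.
4. handler Red crosses ← the near shore.
5. animal Red and handler Red cross → the far shore.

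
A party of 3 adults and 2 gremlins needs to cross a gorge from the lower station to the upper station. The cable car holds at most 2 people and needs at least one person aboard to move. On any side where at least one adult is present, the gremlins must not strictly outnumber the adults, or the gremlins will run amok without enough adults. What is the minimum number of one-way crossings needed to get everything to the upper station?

7

Counting alone: each trip to the upper station takes at most 2 across and each return brings at least 1 back, so after t trips out (and t−1 returns) at most 2t − (t−1) of the 5 are across; that first reaches 5 at t = 4, so at least 7 crossings are needed.
The plan below uses exactly 7 crossings, so it is optimal:
1. 2 gremlins → the upper station.  (the lower station: 3A 0G; the upper station: 0A 2G)
2. 1 gremlin ← the lower station.  (the lower station: 3A 1G; the upper station: 0A 1G)
3. 2 adults → the upper station.  (the lower station: 1A 1G; the upper station: 2A 1G)
4. 1 adult ← the lower station.  (the lower station: 2A 1G; the upper station: 1A 1G)
5. 1 adult and 1 gremlin → the upper station.  (the lower station: 1A 0G; the upper station: 2A 2G)
6. 1 gremlin ← the lower station.  (the lower station: 1A 1G; the upper station: 2A 1G)
7. 1 adult and 1 gremlin → the upper station.  (the lower station: 0A 0G; the upper station: 3A 2G)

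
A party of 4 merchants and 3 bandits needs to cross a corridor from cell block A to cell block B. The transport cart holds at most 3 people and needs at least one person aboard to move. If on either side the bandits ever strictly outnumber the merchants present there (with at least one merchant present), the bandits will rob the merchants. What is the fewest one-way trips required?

Counting alone: each trip to cell block B takes at most 3 across and each return brings at least 1 back, so after t trips out (and t−1 returns) at most 3t − (t−1) of the 7 are across; that first reaches 7 at t = 3, so at least 5 crossings are needed.
The plan below uses exactly 5 crossings, so it is optimal:
1. 3 bandits → cell block B.  (cell block A: 4M 0B; cell block B: 0M 3B)
2. 1 bandit ← cell block A.  (cell block A: 4M 1B; cell block B: 0M 2B)
3. 3 merchants → cell block B.  (cell block A: 1M 1B; cell block B: 3M 2B)
4. 1 merchant ← cell block A.  (cell block A: 2M 1B; cell block B: 2M 2B)
5. 2 merchants and 1 bandit → cell block B.  (cell block A: 0M 0B; cell block B: 4M 3B)

5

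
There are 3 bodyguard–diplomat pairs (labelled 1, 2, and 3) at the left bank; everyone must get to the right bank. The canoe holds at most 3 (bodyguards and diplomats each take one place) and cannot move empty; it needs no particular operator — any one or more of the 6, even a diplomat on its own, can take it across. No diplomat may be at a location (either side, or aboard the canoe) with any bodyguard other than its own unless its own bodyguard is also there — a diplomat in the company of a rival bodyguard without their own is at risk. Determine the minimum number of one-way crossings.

Counting alone: each trip to the right bank takes at most 3 across and each return brings at least 1 back, so after t trips out (and t−1 returns) at most 3t − (t−1) of the 6 are across; that first reaches 6 at t = 3, so at least 5 crossings are needed.
The plan below uses exactly 5 crossings, so it is optimal:
1. bodyguard 1 and diplomat 1 cross → the right bank.
2. bodyguard 1 crosses ← the left bank.
3. bodyguard 1, bodyguard 2, and bodyguard 3 cross → the right bank.
4. diplomat 1 crosses ← the left bank.
5. diplomat 1, diplomat 2, and diplomat 3 cross → the right bank.

5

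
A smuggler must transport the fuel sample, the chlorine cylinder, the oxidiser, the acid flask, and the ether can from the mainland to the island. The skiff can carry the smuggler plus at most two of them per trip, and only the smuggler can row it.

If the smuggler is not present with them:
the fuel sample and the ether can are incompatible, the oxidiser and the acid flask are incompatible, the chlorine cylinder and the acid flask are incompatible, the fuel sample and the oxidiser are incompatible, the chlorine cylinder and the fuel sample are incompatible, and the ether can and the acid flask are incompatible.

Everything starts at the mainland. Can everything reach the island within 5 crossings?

Counting alone: the smuggler can take at most 2 across per trip to the island, so moving all 5 needs at least 3 loaded trips out, with a return between consecutive ones — at least 5 crossings.
The safety rule pushes this higher. Following every safe sequence of crossings, the most of the 5 that can be at the island as the skiff arrives there on crossing 5 is 4 — never all 5.
So the move cannot be finished within 5 crossings. (The shortest complete plan takes 7:)
1. Smuggler goes to the island with the acid flask and the fuel sample.  [the mainland: the chlorine cylinder, the ether can, the oxidiser | the island: the acid flask, the fuel sample]
2. Smuggler goes back to the mainland alone.  [the mainland: the chlorine cylinder, the ether can, the oxidiser | the island: the acid flask, the fuel sample]
3. Smuggler goes to the island with the chlorine cylinder.  [the mainland: the ether can, the oxidiser | the island: the acid flask, the chlorine cylinder, the fuel sample]
4. Smuggler goes back to the mainland with the acid flask and the fuel sample.  [the mainland: the acid flask, the ether can, the fuel sample, the oxidiser | the island: the chlorine cylinder]
5. Smuggler goes to the island with the ether can and the oxidiser.  [the mainland: the acid flask, the fuel sample | the island: the chlorine cylinder, the ether can, the oxidiser]
6. Smuggler goes back to the mainland alone.  [the mainland: the acid flask, the fuel sample | the island: the chlorine cylinder, the ether can, the oxidiser]
7. Smuggler goes to the island with the acid flask and the fuel sample.  [the mainland: — | the island: the acid flask, the chlorine cylinder, the ether can, the fuel sample, the oxidiser]

No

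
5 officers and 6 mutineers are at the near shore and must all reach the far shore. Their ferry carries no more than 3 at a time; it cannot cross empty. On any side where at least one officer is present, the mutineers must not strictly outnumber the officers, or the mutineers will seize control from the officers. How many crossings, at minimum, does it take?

The mutineers already outnumber the officers at the near shore before anyone moves, so the starting position itself is disallowed.

impossible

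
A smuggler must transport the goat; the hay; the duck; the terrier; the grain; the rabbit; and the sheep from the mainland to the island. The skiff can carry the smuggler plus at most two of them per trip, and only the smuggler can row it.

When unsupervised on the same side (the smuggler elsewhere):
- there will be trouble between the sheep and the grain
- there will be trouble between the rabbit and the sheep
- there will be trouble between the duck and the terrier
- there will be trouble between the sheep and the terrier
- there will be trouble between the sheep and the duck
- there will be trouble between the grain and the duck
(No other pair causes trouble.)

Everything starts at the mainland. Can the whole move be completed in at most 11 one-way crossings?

Yes — this plan uses 11 crossings (≤ 11):
1. Smuggler goes to the island with the duck and the sheep.
2. Smuggler goes back to the mainland with the duck.
3. Smuggler goes to the island with the duck and the goat.
4. Smuggler goes back to the mainland with the duck.
5. Smuggler goes to the island with the duck and the hay.
6. Smuggler goes back to the mainland with the duck.
7. Smuggler goes to the island with the duck and the rabbit.
8. Smuggler goes back to the mainland with the sheep.
9. Smuggler goes to the island with the grain and the terrier.
10. Smuggler goes back to the mainland with the duck.
11. Smuggler goes to the island with the duck and the sheep.

Yes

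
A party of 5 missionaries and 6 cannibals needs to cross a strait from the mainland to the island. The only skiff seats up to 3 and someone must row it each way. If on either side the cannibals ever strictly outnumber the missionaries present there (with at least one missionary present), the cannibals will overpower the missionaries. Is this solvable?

No

The cannibals already outnumber the missionaries at the mainland before anyone moves, so the starting position itself is disallowed.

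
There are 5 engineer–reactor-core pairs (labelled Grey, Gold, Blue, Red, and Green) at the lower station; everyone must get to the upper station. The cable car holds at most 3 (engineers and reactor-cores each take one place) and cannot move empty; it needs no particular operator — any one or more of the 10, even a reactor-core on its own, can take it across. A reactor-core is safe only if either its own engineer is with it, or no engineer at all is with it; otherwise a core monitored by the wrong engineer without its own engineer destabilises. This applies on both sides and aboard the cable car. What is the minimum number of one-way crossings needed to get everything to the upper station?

Counting alone: each trip to the upper station takes at most 3 across and each return brings at least 1 back, so after t trips out (and t−1 returns) at most 3t − (t−1) of the 10 are across; that first reaches 10 at t = 5, so at least 9 crossings are needed.
The safety rule pushes this higher. Following every safe sequence of crossings, the most of the 10 that can be at the upper station as the cable car arrives there on crossing 9 is 9 — never all 10.
So no plan with fewer than 11 crossings exists, and this one achieves 11:
1. engineer Grey and reactor-core Grey cross → the upper station.
2. engineer Grey crosses ← the lower station.
3. reactor-core Blue, reactor-core Gold, and reactor-core Red cross → the upper station.
4. reactor-core Grey crosses ← the lower station.
5. engineer Blue, engineer Gold, and engineer Red cross → the upper station.
6. engineer Gold and reactor-core Gold cross ← the lower station.
7. engineer Gold, engineer Green, and engineer Grey cross → the upper station.
8. reactor-core Blue crosses ← the lower station.
9. reactor-core Gold and reactor-core Grey cross → the upper station.
10. reactor-core Grey crosses ← the lower station.
11. reactor-core Blue, reactor-core Green, and reactor-core Grey cross → the upper station.

11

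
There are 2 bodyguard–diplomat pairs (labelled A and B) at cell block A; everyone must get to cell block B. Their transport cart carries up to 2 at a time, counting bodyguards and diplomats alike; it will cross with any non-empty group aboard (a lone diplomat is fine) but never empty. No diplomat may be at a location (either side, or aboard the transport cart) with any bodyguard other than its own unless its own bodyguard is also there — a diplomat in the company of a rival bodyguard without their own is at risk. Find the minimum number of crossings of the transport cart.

5

Counting alone: each trip to cell block B takes at most 2 across and each return brings at least 1 back, so after t trips out (and t−1 returns) at most 2t − (t−1) of the 4 are across; that first reaches 4 at t = 3, so at least 5 crossings are needed.
The plan below uses exactly 5 crossings, so it is optimal:
1. bodyguard A and diplomat A cross → cell block B.
2. bodyguard A crosses ← cell block A.
3. bodyguard A and bodyguard B cross → cell block B.
4. bodyguard B crosses ← cell block A.
5. bodyguard B and diplomat B cross → cell block B.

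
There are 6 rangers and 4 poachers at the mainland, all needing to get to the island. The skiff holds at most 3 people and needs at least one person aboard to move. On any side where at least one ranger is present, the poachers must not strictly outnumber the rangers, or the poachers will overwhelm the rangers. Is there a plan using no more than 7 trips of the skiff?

Counting alone: each trip to the island takes at most 3 across and each return brings at least 1 back, so after t trips out (and t−1 returns) at most 3t − (t−1) of the 10 are across; that first reaches 10 at t = 5, so at least 9 crossings are needed.
Since 7 < 9, 7 crossings cannot be enough. (The shortest complete plan in fact takes 9:)
1. 2 poachers → the island.  (the mainland: 6R 2P; the island: 0R 2P)
2. 1 poacher ← the mainland.  (the mainland: 6R 3P; the island: 0R 1P)
3. 3 poachers → the island.  (the mainland: 6R 0P; the island: 0R 4P)
4. 1 poacher ← the mainland.  (the mainland: 6R 1P; the island: 0R 3P)
5. 3 rangers → the island.  (the mainland: 3R 1P; the island: 3R 3P)
6. 1 poacher ← the mainland.  (the mainland: 3R 2P; the island: 3R 2P)
7. 1 ranger and 2 poachers → the island.  (the mainland: 2R 0P; the island: 4R 4P)
8. 1 poacher ← the mainland.  (the mainland: 2R 1P; the island: 4R 3P)
9. 2 rangers and 1 poacher → the island.  (the mainland: 0R 0P; the island: 6R 4P)

No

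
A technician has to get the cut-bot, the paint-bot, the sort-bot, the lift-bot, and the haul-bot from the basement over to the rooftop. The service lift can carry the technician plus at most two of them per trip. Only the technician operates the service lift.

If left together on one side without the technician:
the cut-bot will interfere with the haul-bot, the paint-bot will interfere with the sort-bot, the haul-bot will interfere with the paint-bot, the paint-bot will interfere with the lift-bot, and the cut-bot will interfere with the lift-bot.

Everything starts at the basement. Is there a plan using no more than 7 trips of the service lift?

Yes

Yes — this plan uses 7 crossings (≤ 7):
1. Technician goes to the rooftop with the cut-bot and the paint-bot.  [the basement: the haul-bot, the lift-bot, the sort-bot | the rooftop: the cut-bot, the paint-bot]
2. Technician goes back to the basement alone.  [the basement: the haul-bot, the lift-bot, the sort-bot | the rooftop: the cut-bot, the paint-bot]
3. Technician goes to the rooftop with the sort-bot.  [the basement: the haul-bot, the lift-bot | the rooftop: the cut-bot, the paint-bot, the sort-bot]
4. Technician goes back to the basement with the paint-bot.  [the basement: the haul-bot, the lift-bot, the paint-bot | the rooftop: the cut-bot, the sort-bot]
5. Technician goes to the rooftop with the haul-bot and the lift-bot.  [the basement: the paint-bot | the rooftop: the cut-bot, the haul-bot, the lift-bot, the sort-bot]
6. Technician goes back to the basement with the cut-bot.  [the basement: the cut-bot, the paint-bot | the rooftop: the haul-bot, the lift-bot, the sort-bot]
7. Technician goes to the rooftop with the cut-bot and the paint-bot.  [the basement: — | the rooftop: the cut-bot, the haul-bot, the lift-bot, the paint-bot, the sort-bot]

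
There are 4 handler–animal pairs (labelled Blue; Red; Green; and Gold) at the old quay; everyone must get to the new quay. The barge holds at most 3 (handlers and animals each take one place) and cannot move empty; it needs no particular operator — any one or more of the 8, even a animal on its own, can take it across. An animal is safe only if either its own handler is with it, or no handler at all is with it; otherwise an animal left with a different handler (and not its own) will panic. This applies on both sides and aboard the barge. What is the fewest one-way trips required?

Counting alone: each trip to the new quay takes at most 3 across and each return brings at least 1 back, so after t trips out (and t−1 returns) at most 3t − (t−1) of the 8 are across; that first reaches 8 at t = 4, so at least 7 crossings are needed.
The safety rule pushes this higher. Following every safe sequence of crossings, the most of the 8 that can be at the new quay as the barge arrives there on crossing 7 is 7 — never all 8.
So no plan with fewer than 9 crossings exists, and this one achieves 9:
1. animal Blue and handler Blue cross → the new quay.
2. handler Blue crosses ← the old quay.
3. animal Red, handler Blue, and handler Red cross → the new quay.
4. animal Blue and handler Blue cross ← the old quay.
5. handler Blue, handler Gold, and handler Green cross → the new quay.
6. animal Red crosses ← the old quay.
7. animal Blue and animal Red cross → the new quay.
8. animal Blue crosses ← the old quay.
9. animal Blue, animal Gold, and animal Green cross → the new quay.

9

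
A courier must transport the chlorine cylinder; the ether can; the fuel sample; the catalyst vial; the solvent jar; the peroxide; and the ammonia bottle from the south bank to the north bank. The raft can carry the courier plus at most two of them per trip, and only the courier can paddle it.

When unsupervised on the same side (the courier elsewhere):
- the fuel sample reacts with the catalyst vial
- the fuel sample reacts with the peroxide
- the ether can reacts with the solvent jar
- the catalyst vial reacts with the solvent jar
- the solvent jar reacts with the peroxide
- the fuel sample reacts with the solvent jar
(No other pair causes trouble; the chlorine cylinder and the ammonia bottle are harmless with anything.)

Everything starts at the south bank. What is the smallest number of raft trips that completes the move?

11

Counting alone: the courier can take at most 2 across per trip to the north bank, so moving all 7 needs at least 4 loaded trips out, with a return between consecutive ones — at least 7 crossings.
The safety rule pushes this higher. Following every safe sequence of crossings, the most of the 7 that can be at the north bank as the raft arrives there on crossings 7, 9 is 5, 6 respectively — never all 7.
So no plan with fewer than 11 crossings exists, and this one achieves 11:
1. Courier goes to the north bank with the fuel sample and the solvent jar.  [the south bank: the ammonia bottle, the catalyst vial, the chlorine cylinder, the ether can, the peroxide | the north bank: the fuel sample, the solvent jar]
2. Courier goes back to the south bank with the fuel sample.  [the south bank: the ammonia bottle, the catalyst vial, the chlorine cylinder, the ether can, the fuel sample, the peroxide | the north bank: the solvent jar]
3. Courier goes to the north bank with the chlorine cylinder and the fuel sample.  [the south bank: the ammonia bottle, the catalyst vial, the ether can, the peroxide | the north bank: the chlorine cylinder, the fuel sample, the solvent jar]
4. Courier goes back to the south bank with the fuel sample.  [the south bank: the ammonia bottle, the catalyst vial, the ether can, the fuel sample, the peroxide | the north bank: the chlorine cylinder, the solvent jar]
5. Courier goes to the north bank with the ether can and the fuel sample.  [the south bank: the ammonia bottle, the catalyst vial, the peroxide | the north bank: the chlorine cylinder, the ether can, the fuel sample, the solvent jar]
6. Courier goes back to the south bank with the solvent jar.  [the south bank: the ammonia bottle, the catalyst vial, the peroxide, the solvent jar | the north bank: the chlorine cylinder, the ether can, the fuel sample]
7. Courier goes to the north bank with the catalyst vial and the peroxide.  [the south bank: the ammonia bottle, the solvent jar | the north bank: the catalyst vial, the chlorine cylinder, the ether can, the fuel sample, the peroxide]
8. Courier goes back to the south bank with the fuel sample.  [the south bank: the ammonia bottle, the fuel sample, the solvent jar | the north bank: the catalyst vial, the chlorine cylinder, the ether can, the peroxide]
9. Courier goes to the north bank with the ammonia bottle and the fuel sample.  [the south bank: the solvent jar | the north bank: the ammonia bottle, the catalyst vial, the chlorine cylinder, the ether can, the fuel sample, the peroxide]
10. Courier goes back to the south bank with the fuel sample.  [the south bank: the fuel sample, the solvent jar | the north bank: the ammonia bottle, the catalyst vial, the chlorine cylinder, the ether can, the peroxide]
11. Courier goes to the north bank with the fuel sample and the solvent jar.  [the south bank: — | the north bank: the ammonia bottle, the catalyst vial, the chlorine cylinder, the ether can, the fuel sample, the peroxide, the solvent jar]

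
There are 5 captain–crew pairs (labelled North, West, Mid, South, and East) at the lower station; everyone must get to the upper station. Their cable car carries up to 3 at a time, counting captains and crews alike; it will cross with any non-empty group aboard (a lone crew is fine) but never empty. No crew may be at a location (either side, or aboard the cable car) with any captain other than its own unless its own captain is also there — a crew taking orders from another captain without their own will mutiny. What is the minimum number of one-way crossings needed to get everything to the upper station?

Counting alone: each trip to the upper station takes at most 3 across and each return brings at least 1 back, so after t trips out (and t−1 returns) at most 3t − (t−1) of the 10 are across; that first reaches 10 at t = 5, so at least 9 crossings are needed.
The safety rule pushes this higher. Following every safe sequence of crossings, the most of the 10 that can be at the upper station as the cable car arrives there on crossing 9 is 9 — never all 10.
So no plan with fewer than 11 crossings exists, and this one achieves 11:
1. captain North and crew North cross → the upper station.
2. captain North crosses ← the lower station.
3. crew Mid, crew South, and crew West cross → the upper station.
4. crew North crosses ← the lower station.
5. captain Mid, captain South, and captain West cross → the upper station.
6. captain West and crew West cross ← the lower station.
7. captain East, captain North, and captain West cross → the upper station.
8. crew Mid crosses ← the lower station.
9. crew North and crew West cross → the upper station.
10. crew North crosses ← the lower station.
11. crew East, crew Mid, and crew North cross → the upper station.

11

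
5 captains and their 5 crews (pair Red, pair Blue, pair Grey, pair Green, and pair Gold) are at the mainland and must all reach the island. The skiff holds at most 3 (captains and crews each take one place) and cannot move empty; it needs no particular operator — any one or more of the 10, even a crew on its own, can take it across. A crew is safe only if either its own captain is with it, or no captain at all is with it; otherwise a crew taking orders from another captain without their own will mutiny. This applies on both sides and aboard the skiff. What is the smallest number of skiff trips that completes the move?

11

Counting alone: each trip to the island takes at most 3 across and each return brings at least 1 back, so after t trips out (and t−1 returns) at most 3t − (t−1) of the 10 are across; that first reaches 10 at t = 5, so at least 9 crossings are needed.
The safety rule pushes this higher. Following every safe sequence of crossings, the most of the 10 that can be at the island as the skiff arrives there on crossing 9 is 9 — never all 10.
So no plan with fewer than 11 crossings exists, and this one achieves 11:
1. captain Red and crew Red cross → the island.
2. captain Red crosses ← the mainland.
3. crew Blue, crew Green, and crew Grey cross → the island.
4. crew Red crosses ← the mainland.
5. captain Blue, captain Green, and captain Grey cross → the island.
6. captain Blue and crew Blue cross ← the mainland.
7. captain Blue, captain Gold, and captain Red cross → the island.
8. crew Grey crosses ← the mainland.
9. crew Blue and crew Red cross → the island.
10. crew Red crosses ← the mainland.
11. crew Gold, crew Grey, and crew Red cross → the island.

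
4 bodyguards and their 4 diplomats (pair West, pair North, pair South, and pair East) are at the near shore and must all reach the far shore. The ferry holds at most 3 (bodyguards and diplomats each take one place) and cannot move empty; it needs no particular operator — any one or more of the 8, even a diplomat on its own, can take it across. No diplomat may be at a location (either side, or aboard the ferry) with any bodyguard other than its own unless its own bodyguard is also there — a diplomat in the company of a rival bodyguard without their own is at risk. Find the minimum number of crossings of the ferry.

Counting alone: each trip to the far shore takes at most 3 across and each return brings at least 1 back, so after t trips out (and t−1 returns) at most 3t − (t−1) of the 8 are across; that first reaches 8 at t = 4, so at least 7 crossings are needed.
The safety rule pushes this higher. Following every safe sequence of crossings, the most of the 8 that can be at the far shore as the ferry arrives there on crossing 7 is 7 — never all 8.
So no plan with fewer than 9 crossings exists, and this one achieves 9:
1. bodyguard West and diplomat West cross → the far shore.
2. bodyguard West crosses ← the near shore.
3. bodyguard North, bodyguard West, and diplomat North cross → the far shore.
4. bodyguard West and diplomat West cross ← the near shore.
5. bodyguard East, bodyguard South, and bodyguard West cross → the far shore.
6. diplomat North crosses ← the near shore.
7. diplomat North and diplomat West cross → the far shore.
8. diplomat West crosses ← the near shore.
9. diplomat East, diplomat South, and diplomat West cross → the far shore.

9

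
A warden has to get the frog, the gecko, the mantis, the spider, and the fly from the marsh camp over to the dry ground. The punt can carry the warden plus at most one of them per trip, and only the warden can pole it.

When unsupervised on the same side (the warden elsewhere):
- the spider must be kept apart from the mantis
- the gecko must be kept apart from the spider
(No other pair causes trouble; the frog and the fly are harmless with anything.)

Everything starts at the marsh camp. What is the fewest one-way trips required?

11

Counting alone: the warden can take at most 1 across per trip to the dry ground, so moving all 5 needs at least 5 loaded trips out, with a return between consecutive ones — at least 9 crossings.
The safety rule pushes this higher. Following every safe sequence of crossings, the most of the 5 that can be at the dry ground as the punt arrives there on crossing 9 is 4 — never all 5.
So no plan with fewer than 11 crossings exists, and this one achieves 11:
1. Warden goes to the dry ground with the spider.  [the marsh camp: the fly, the frog, the gecko, the mantis | the dry ground: the spider]
2. Warden goes back to the marsh camp alone.  [the marsh camp: the fly, the frog, the gecko, the mantis | the dry ground: the spider]
3. Warden goes to the dry ground with the frog.  [the marsh camp: the fly, the gecko, the mantis | the dry ground: the frog, the spider]
4. Warden goes back to the marsh camp alone.  [the marsh camp: the fly, the gecko, the mantis | the dry ground: the frog, the spider]
5. Warden goes to the dry ground with the gecko.  [the marsh camp: the fly, the mantis | the dry ground: the frog, the gecko, the spider]
6. Warden goes back to the marsh camp with the spider.  [the marsh camp: the fly, the mantis, the spider | the dry ground: the frog, the gecko]
7. Warden goes to the dry ground with the mantis.  [the marsh camp: the fly, the spider | the dry ground: the frog, the gecko, the mantis]
8. Warden goes back to the marsh camp alone.  [the marsh camp: the fly, the spider | the dry ground: the frog, the gecko, the mantis]
9. Warden goes to the dry ground with the fly.  [the marsh camp: the spider | the dry ground: the fly, the frog, the gecko, the mantis]
10. Warden goes back to the marsh camp alone.  [the marsh camp: the spider | the dry ground: the fly, the frog, the gecko, the mantis]
11. Warden goes to the dry ground with the spider.  [the marsh camp: — | the dry ground: the fly, the frog, the gecko, the mantis, the spider]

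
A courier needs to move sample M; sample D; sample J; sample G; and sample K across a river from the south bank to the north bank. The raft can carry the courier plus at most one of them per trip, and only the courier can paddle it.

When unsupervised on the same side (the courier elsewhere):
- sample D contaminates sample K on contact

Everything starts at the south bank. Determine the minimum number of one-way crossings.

Counting alone: the courier can take at most 1 across per trip to the north bank, so moving all 5 needs at least 5 loaded trips out, with a return between consecutive ones — at least 9 crossings.
The plan below uses exactly 9 crossings, so it is optimal:
1. Courier goes to the north bank with sample D.  [the south bank: sample G, sample J, sample K, sample M | the north bank: sample D]
2. Courier goes back to the south bank alone.  [the south bank: sample G, sample J, sample K, sample M | the north bank: sample D]
3. Courier goes to the north bank with sample M.  [the south bank: sample G, sample J, sample K | the north bank: sample D, sample M]
4. Courier goes back to the south bank alone.  [the south bank: sample G, sample J, sample K | the north bank: sample D, sample M]
5. Courier goes to the north bank with sample J.  [the south bank: sample G, sample K | the north bank: sample D, sample J, sample M]
6. Courier goes back to the south bank alone.  [the south bank: sample G, sample K | the north bank: sample D, sample J, sample M]
7. Courier goes to the north bank with sample G.  [the south bank: sample K | the north bank: sample D, sample G, sample J, sample M]
8. Courier goes back to the south bank alone.  [the south bank: sample K | the north bank: sample D, sample G, sample J, sample M]
9. Courier goes to the north bank with sample K.  [the south bank: — | the north bank: sample D, sample G, sample J, sample K, sample M]

9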